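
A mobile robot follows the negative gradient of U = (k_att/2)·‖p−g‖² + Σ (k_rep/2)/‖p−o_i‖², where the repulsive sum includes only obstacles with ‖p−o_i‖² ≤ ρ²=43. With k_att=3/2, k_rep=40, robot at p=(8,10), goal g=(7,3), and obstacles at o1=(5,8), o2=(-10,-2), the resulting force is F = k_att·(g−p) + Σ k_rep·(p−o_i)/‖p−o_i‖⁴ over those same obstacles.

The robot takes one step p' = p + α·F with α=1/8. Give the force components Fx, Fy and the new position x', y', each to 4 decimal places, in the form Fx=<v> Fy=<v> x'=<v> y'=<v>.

Fx=-0.7899 Fy=-10.0266 x'=7.9013 y'=8.7467

F_att = 3/2·(g−p) = 3/2·(-1,-7) = (-1.5000,-10.5000)
o1: d²=13 ≤ ρ²=43; F_rep = 40·(3,2)/13² = (0.7101,0.4734)
o2: d²=468 > ρ²=43 → inactive
F = F_att + ΣF_rep = (-0.7899,-10.0266)
p' = p + 1/8·F = (7.9013,8.7467)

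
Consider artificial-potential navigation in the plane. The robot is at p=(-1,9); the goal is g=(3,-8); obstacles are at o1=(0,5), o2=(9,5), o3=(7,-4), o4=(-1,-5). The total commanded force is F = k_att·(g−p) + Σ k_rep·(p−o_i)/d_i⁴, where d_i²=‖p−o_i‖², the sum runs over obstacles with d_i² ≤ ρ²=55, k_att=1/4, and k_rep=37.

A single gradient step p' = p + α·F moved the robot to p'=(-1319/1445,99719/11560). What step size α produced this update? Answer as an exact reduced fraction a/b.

F_att = 1/4·(g−p) = 1/4·(4,-17) = (1.0000,-4.2500)
o1: d²=17 ≤ ρ²=55; F_rep = 37·(-1,4)/17² = (-0.1280,0.5121)
o2: d²=116 > ρ²=55 → inactive
o3: d²=233 > ρ²=55 → inactive
o4: d²=196 > ρ²=55 → inactive
F = F_att + ΣF_rep = (0.8720,-3.7379)
Δp = p'−p = (0.0872,-0.3738); α = Δx/Fx = (126/1445) / (252/289) = 1/10
check: Δy/Fy = (-4321/11560) / (-4321/1156) = 1/10 ✓

α = 1/10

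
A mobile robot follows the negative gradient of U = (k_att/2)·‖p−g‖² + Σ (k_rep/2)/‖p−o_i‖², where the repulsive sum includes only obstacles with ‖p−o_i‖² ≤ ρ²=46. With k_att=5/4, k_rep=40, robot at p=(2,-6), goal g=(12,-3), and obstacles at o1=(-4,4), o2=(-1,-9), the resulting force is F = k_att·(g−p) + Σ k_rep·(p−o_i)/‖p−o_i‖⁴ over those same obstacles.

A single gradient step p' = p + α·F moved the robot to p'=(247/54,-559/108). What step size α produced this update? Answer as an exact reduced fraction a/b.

F_att = 5/4·(g−p) = 5/4·(10,3) = (12.5000,3.7500)
o1: d²=136 > ρ²=46 → inactive
o2: d²=18 ≤ ρ²=46; F_rep = 40·(3,3)/18² = (0.3704,0.3704)
F = F_att + ΣF_rep = (12.8704,4.1204)
Δp = p'−p = (2.5741,0.8241); α = Δx/Fx = (139/54) / (695/54) = 1/5
check: Δy/Fy = (89/108) / (445/108) = 1/5 ✓

α = 1/5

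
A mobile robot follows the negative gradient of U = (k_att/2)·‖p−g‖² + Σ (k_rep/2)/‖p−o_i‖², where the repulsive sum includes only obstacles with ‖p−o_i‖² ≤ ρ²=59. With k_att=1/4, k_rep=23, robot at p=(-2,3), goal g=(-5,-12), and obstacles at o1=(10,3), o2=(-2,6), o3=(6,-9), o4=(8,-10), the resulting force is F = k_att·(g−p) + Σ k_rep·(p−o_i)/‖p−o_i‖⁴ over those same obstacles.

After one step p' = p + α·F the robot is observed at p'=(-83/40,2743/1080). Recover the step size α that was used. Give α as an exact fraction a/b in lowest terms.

F_att = 1/4·(g−p) = 1/4·(-3,-15) = (-0.7500,-3.7500)
o1: d²=144 > ρ²=59 → inactive
o2: d²=9 ≤ ρ²=59; F_rep = 23·(0,-3)/9² = (0.0000,-0.8519)
o3: d²=208 > ρ²=59 → inactive
o4: d²=269 > ρ²=59 → inactive
F = F_att + ΣF_rep = (-0.7500,-4.6019)
Δp = p'−p = (-0.0750,-0.4602); α = Δx/Fx = (-3/40) / (-3/4) = 1/10
check: Δy/Fy = (-497/1080) / (-497/108) = 1/10 ✓

α = 1/10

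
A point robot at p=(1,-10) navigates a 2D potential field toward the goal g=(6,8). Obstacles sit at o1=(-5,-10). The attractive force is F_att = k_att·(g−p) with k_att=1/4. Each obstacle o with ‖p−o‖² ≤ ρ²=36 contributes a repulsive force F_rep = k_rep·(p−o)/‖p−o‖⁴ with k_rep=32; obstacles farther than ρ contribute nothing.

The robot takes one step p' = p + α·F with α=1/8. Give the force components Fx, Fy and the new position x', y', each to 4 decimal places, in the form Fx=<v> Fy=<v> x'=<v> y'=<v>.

Fx=1.3981 Fy=4.5000 x'=1.1748 y'=-9.4375

F_att = 1/4·(g−p) = 1/4·(5,18) = (1.2500,4.5000)
o1: d²=36 ≤ ρ²=36; F_rep = 32·(6,0)/36² = (0.1481,0.0000)
F = F_att + ΣF_rep = (1.3981,4.5000)
p' = p + 1/8·F = (1.1748,-9.4375)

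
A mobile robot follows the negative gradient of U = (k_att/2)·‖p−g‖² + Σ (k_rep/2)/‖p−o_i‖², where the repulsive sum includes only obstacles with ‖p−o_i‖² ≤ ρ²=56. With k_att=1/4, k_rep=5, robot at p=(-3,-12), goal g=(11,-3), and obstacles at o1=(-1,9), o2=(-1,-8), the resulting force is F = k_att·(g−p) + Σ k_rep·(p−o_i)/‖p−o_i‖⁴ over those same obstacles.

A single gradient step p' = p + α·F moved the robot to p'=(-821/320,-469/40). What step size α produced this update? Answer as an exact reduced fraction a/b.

F_att = 1/4·(g−p) = 1/4·(14,9) = (3.5000,2.2500)
o1: d²=445 > ρ²=56 → inactive
o2: d²=20 ≤ ρ²=56; F_rep = 5·(-2,-4)/20² = (-0.0250,-0.0500)
F = F_att + ΣF_rep = (3.4750,2.2000)
Δp = p'−p = (0.4344,0.2750); α = Δx/Fx = (139/320) / (139/40) = 1/8
check: Δy/Fy = (11/40) / (11/5) = 1/8 ✓

α = 1/8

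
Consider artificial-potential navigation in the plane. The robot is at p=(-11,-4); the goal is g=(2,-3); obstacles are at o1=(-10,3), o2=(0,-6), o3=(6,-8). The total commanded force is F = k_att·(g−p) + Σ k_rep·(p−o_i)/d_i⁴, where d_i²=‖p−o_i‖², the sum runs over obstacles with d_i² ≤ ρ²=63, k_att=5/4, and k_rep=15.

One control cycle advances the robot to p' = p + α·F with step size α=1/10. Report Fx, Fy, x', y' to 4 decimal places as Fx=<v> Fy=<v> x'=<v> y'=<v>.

Fx=16.2440 Fy=1.2080 x'=-9.3756 y'=-3.8792

F_att = 5/4·(g−p) = 5/4·(13,1) = (16.2500,1.2500)
o1: d²=50 ≤ ρ²=63; F_rep = 15·(-1,-7)/50² = (-0.0060,-0.0420)
o2: d²=125 > ρ²=63 → inactive
o3: d²=305 > ρ²=63 → inactive
F = F_att + ΣF_rep = (16.2440,1.2080)
p' = p + 1/10·F = (-9.3756,-3.8792)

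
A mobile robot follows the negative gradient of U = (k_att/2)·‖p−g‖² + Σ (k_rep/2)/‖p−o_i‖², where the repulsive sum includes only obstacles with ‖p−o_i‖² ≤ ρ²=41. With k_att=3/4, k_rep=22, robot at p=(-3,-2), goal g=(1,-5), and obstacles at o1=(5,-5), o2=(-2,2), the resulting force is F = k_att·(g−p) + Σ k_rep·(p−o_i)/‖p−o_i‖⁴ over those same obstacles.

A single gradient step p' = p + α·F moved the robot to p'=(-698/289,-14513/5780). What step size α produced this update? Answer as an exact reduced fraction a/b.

α = 1/5

F_att = 3/4·(g−p) = 3/4·(4,-3) = (3.0000,-2.2500)
o1: d²=73 > ρ²=41 → inactive
o2: d²=17 ≤ ρ²=41; F_rep = 22·(-1,-4)/17² = (-0.0761,-0.3045)
F = F_att + ΣF_rep = (2.9239,-2.5545)
Δp = p'−p = (0.5848,-0.5109); α = Δx/Fx = (169/289) / (845/289) = 1/5
check: Δy/Fy = (-2953/5780) / (-2953/1156) = 1/5 ✓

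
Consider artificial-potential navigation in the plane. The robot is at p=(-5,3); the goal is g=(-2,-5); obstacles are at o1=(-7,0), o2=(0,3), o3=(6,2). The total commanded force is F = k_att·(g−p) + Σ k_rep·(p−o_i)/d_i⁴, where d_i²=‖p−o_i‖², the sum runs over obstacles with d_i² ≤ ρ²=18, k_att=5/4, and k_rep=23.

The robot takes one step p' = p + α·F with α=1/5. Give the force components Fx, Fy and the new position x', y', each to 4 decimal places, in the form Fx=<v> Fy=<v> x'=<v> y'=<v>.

F_att = 5/4·(g−p) = 5/4·(3,-8) = (3.7500,-10.0000)
o1: d²=13 ≤ ρ²=18; F_rep = 23·(2,3)/13² = (0.2722,0.4083)
o2: d²=25 > ρ²=18 → inactive
o3: d²=122 > ρ²=18 → inactive
F = F_att + ΣF_rep = (4.0222,-9.5917)
p' = p + 1/5·F = (-4.1956,1.0817)

Fx=4.0222 Fy=-9.5917 x'=-4.1956 y'=1.0817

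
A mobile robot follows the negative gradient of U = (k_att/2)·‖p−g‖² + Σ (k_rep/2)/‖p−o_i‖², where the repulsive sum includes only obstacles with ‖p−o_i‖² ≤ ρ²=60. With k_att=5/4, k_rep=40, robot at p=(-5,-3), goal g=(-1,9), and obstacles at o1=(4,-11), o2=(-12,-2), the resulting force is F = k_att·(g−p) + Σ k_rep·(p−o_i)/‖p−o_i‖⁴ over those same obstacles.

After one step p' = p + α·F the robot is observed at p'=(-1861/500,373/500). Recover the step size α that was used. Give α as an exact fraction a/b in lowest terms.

F_att = 5/4·(g−p) = 5/4·(4,12) = (5.0000,15.0000)
o1: d²=145 > ρ²=60 → inactive
o2: d²=50 ≤ ρ²=60; F_rep = 40·(7,-1)/50² = (0.1120,-0.0160)
F = F_att + ΣF_rep = (5.1120,14.9840)
Δp = p'−p = (1.2780,3.7460); α = Δx/Fx = (639/500) / (639/125) = 1/4
check: Δy/Fy = (1873/500) / (1873/125) = 1/4 ✓

α = 1/4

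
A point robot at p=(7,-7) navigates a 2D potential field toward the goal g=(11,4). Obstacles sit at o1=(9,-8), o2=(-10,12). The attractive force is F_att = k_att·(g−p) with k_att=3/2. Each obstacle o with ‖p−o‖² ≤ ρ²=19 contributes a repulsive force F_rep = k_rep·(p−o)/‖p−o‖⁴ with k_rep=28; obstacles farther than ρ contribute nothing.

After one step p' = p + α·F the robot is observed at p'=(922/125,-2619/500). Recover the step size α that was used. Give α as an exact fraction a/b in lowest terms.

F_att = 3/2·(g−p) = 3/2·(4,11) = (6.0000,16.5000)
o1: d²=5 ≤ ρ²=19; F_rep = 28·(-2,1)/5² = (-2.2400,1.1200)
o2: d²=650 > ρ²=19 → inactive
F = F_att + ΣF_rep = (3.7600,17.6200)
Δp = p'−p = (0.3760,1.7620); α = Δx/Fx = (47/125) / (94/25) = 1/10
check: Δy/Fy = (881/500) / (881/50) = 1/10 ✓

α = 1/10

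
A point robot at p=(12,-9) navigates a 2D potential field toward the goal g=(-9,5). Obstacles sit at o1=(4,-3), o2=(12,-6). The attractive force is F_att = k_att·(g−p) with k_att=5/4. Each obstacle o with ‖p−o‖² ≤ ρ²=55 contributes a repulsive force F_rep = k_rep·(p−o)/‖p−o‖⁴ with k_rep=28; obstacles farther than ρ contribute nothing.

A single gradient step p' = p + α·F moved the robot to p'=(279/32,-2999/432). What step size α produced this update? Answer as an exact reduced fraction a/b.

α = 1/8

F_att = 5/4·(g−p) = 5/4·(-21,14) = (-26.2500,17.5000)
o1: d²=100 > ρ²=55 → inactive
o2: d²=9 ≤ ρ²=55; F_rep = 28·(0,-3)/9² = (0.0000,-1.0370)
F = F_att + ΣF_rep = (-26.2500,16.4630)
Δp = p'−p = (-3.2812,2.0579); α = Δx/Fx = (-105/32) / (-105/4) = 1/8
check: Δy/Fy = (889/432) / (889/54) = 1/8 ✓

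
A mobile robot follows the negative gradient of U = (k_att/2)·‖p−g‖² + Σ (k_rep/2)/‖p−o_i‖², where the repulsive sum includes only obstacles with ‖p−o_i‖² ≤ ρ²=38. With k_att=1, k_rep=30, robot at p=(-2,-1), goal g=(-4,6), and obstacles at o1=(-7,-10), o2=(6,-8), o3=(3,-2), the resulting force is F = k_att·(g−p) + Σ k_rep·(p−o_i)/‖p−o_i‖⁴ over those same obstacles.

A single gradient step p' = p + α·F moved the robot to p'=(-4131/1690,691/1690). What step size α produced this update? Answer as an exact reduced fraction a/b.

F_att = 1·(g−p) = 1·(-2,7) = (-2.0000,7.0000)
o1: d²=106 > ρ²=38 → inactive
o2: d²=113 > ρ²=38 → inactive
o3: d²=26 ≤ ρ²=38; F_rep = 30·(-5,1)/26² = (-0.2219,0.0444)
F = F_att + ΣF_rep = (-2.2219,7.0444)
Δp = p'−p = (-0.4444,1.4089); α = Δx/Fx = (-751/1690) / (-751/338) = 1/5
check: Δy/Fy = (2381/1690) / (2381/338) = 1/5 ✓

α = 1/5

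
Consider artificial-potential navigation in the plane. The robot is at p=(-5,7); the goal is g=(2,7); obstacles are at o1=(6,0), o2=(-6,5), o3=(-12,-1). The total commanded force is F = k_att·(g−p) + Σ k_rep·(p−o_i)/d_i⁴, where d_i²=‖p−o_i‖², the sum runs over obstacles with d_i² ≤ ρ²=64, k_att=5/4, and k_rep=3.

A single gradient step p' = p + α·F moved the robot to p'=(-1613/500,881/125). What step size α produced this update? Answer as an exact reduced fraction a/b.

α = 1/5

F_att = 5/4·(g−p) = 5/4·(7,0) = (8.7500,0.0000)
o1: d²=170 > ρ²=64 → inactive
o2: d²=5 ≤ ρ²=64; F_rep = 3·(1,2)/5² = (0.1200,0.2400)
o3: d²=113 > ρ²=64 → inactive
F = F_att + ΣF_rep = (8.8700,0.2400)
Δp = p'−p = (1.7740,0.0480); α = Δx/Fx = (887/500) / (887/100) = 1/5
check: Δy/Fy = (6/125) / (6/25) = 1/5 ✓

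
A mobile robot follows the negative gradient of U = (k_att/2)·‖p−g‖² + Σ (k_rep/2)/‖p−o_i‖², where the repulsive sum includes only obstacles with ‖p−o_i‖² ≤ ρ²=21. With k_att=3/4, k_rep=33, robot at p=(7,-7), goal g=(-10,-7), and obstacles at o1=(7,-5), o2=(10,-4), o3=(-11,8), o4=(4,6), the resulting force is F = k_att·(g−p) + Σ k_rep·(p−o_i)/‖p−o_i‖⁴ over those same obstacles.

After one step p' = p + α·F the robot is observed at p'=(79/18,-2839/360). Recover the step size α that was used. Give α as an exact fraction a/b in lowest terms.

F_att = 3/4·(g−p) = 3/4·(-17,0) = (-12.7500,0.0000)
o1: d²=4 ≤ ρ²=21; F_rep = 33·(0,-2)/4² = (0.0000,-4.1250)
o2: d²=18 ≤ ρ²=21; F_rep = 33·(-3,-3)/18² = (-0.3056,-0.3056)
o3: d²=549 > ρ²=21 → inactive
o4: d²=178 > ρ²=21 → inactive
F = F_att + ΣF_rep = (-13.0556,-4.4306)
Δp = p'−p = (-2.6111,-0.8861); α = Δx/Fx = (-47/18) / (-235/18) = 1/5
check: Δy/Fy = (-319/360) / (-319/72) = 1/5 ✓

α = 1/5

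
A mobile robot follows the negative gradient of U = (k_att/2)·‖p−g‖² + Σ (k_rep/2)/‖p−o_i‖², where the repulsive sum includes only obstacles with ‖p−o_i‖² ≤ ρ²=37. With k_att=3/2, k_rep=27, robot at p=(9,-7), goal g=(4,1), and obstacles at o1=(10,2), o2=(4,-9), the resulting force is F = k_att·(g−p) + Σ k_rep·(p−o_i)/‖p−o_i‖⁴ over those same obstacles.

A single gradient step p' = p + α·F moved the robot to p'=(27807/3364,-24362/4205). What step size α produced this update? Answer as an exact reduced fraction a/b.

F_att = 3/2·(g−p) = 3/2·(-5,8) = (-7.5000,12.0000)
o1: d²=82 > ρ²=37 → inactive
o2: d²=29 ≤ ρ²=37; F_rep = 27·(5,2)/29² = (0.1605,0.0642)
F = F_att + ΣF_rep = (-7.3395,12.0642)
Δp = p'−p = (-0.7339,1.2064); α = Δx/Fx = (-2469/3364) / (-12345/1682) = 1/10
check: Δy/Fy = (5073/4205) / (10146/841) = 1/10 ✓

α = 1/10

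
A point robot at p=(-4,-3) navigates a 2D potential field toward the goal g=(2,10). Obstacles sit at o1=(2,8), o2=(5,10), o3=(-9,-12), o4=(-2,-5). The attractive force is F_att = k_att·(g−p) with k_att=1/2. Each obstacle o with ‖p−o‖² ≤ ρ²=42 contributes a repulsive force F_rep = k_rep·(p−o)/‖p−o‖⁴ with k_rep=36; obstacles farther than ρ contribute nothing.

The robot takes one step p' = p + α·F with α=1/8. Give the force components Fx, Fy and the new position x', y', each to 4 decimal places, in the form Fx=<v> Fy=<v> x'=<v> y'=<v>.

Fx=1.8750 Fy=7.6250 x'=-3.7656 y'=-2.0469

F_att = 1/2·(g−p) = 1/2·(6,13) = (3.0000,6.5000)
o1: d²=157 > ρ²=42 → inactive
o2: d²=250 > ρ²=42 → inactive
o3: d²=106 > ρ²=42 → inactive
o4: d²=8 ≤ ρ²=42; F_rep = 36·(-2,2)/8² = (-1.1250,1.1250)
F = F_att + ΣF_rep = (1.8750,7.6250)
p' = p + 1/8·F = (-3.7656,-2.0469)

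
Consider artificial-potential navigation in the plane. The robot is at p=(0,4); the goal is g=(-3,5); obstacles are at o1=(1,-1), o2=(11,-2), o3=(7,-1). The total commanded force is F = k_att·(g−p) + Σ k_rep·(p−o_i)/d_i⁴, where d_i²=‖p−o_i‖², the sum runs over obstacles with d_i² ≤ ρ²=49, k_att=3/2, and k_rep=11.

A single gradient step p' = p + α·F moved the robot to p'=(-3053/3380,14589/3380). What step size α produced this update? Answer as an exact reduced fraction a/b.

α = 1/5

F_att = 3/2·(g−p) = 3/2·(-3,1) = (-4.5000,1.5000)
o1: d²=26 ≤ ρ²=49; F_rep = 11·(-1,5)/26² = (-0.0163,0.0814)
o2: d²=157 > ρ²=49 → inactive
o3: d²=74 > ρ²=49 → inactive
F = F_att + ΣF_rep = (-4.5163,1.5814)
Δp = p'−p = (-0.9033,0.3163); α = Δx/Fx = (-3053/3380) / (-3053/676) = 1/5
check: Δy/Fy = (1069/3380) / (1069/676) = 1/5 ✓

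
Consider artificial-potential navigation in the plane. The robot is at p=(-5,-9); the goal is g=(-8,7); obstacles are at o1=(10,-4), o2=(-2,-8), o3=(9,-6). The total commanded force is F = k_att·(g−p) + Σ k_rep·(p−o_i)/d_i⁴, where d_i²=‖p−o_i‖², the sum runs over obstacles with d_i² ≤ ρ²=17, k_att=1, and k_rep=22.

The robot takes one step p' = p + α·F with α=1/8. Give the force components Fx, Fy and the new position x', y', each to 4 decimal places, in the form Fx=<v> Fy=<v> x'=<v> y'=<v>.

F_att = 1·(g−p) = 1·(-3,16) = (-3.0000,16.0000)
o1: d²=250 > ρ²=17 → inactive
o2: d²=10 ≤ ρ²=17; F_rep = 22·(-3,-1)/10² = (-0.6600,-0.2200)
o3: d²=205 > ρ²=17 → inactive
F = F_att + ΣF_rep = (-3.6600,15.7800)
p' = p + 1/8·F = (-5.4575,-7.0275)

Fx=-3.6600 Fy=15.7800 x'=-5.4575 y'=-7.0275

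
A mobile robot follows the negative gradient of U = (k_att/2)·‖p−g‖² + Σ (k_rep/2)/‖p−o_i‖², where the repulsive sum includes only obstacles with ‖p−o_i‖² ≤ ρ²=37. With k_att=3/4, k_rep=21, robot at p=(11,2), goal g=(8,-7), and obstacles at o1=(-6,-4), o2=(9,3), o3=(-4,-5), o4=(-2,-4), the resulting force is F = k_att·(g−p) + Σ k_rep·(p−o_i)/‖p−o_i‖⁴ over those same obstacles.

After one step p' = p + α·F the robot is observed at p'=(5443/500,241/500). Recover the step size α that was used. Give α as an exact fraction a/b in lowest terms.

α = 1/5

F_att = 3/4·(g−p) = 3/4·(-3,-9) = (-2.2500,-6.7500)
o1: d²=325 > ρ²=37 → inactive
o2: d²=5 ≤ ρ²=37; F_rep = 21·(2,-1)/5² = (1.6800,-0.8400)
o3: d²=274 > ρ²=37 → inactive
o4: d²=205 > ρ²=37 → inactive
F = F_att + ΣF_rep = (-0.5700,-7.5900)
Δp = p'−p = (-0.1140,-1.5180); α = Δx/Fx = (-57/500) / (-57/100) = 1/5
check: Δy/Fy = (-759/500) / (-759/100) = 1/5 ✓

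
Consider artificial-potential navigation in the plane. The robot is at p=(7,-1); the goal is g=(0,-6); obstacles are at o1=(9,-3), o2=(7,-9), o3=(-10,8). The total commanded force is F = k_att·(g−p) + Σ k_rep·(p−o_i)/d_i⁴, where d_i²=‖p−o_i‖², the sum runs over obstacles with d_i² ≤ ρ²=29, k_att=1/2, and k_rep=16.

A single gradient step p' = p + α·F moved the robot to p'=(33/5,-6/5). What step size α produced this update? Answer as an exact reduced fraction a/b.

α = 1/10

F_att = 1/2·(g−p) = 1/2·(-7,-5) = (-3.5000,-2.5000)
o1: d²=8 ≤ ρ²=29; F_rep = 16·(-2,2)/8² = (-0.5000,0.5000)
o2: d²=64 > ρ²=29 → inactive
o3: d²=370 > ρ²=29 → inactive
F = F_att + ΣF_rep = (-4.0000,-2.0000)
Δp = p'−p = (-0.4000,-0.2000); α = Δx/Fx = (-2/5) / (-4) = 1/10
check: Δy/Fy = (-1/5) / (-2) = 1/10 ✓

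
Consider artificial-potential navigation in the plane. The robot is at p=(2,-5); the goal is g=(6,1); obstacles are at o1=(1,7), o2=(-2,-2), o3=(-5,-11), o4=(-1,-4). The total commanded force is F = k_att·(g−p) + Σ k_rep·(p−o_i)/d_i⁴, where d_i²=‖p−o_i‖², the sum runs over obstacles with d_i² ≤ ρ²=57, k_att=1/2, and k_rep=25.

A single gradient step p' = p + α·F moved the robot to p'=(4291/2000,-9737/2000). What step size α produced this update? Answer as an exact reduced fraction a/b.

F_att = 1/2·(g−p) = 1/2·(4,6) = (2.0000,3.0000)
o1: d²=145 > ρ²=57 → inactive
o2: d²=25 ≤ ρ²=57; F_rep = 25·(4,-3)/25² = (0.1600,-0.1200)
o3: d²=85 > ρ²=57 → inactive
o4: d²=10 ≤ ρ²=57; F_rep = 25·(3,-1)/10² = (0.7500,-0.2500)
F = F_att + ΣF_rep = (2.9100,2.6300)
Δp = p'−p = (0.1455,0.1315); α = Δx/Fx = (291/2000) / (291/100) = 1/20
check: Δy/Fy = (263/2000) / (263/100) = 1/20 ✓

α = 1/20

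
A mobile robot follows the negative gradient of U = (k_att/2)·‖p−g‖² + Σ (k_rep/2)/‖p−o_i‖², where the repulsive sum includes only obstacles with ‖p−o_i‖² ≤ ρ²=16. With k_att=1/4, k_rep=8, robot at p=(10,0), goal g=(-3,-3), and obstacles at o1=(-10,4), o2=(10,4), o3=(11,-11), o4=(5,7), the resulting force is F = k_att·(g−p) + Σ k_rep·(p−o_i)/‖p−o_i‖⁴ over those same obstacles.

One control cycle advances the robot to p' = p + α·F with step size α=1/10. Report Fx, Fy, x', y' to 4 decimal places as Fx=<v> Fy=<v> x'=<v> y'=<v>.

F_att = 1/4·(g−p) = 1/4·(-13,-3) = (-3.2500,-0.7500)
o1: d²=416 > ρ²=16 → inactive
o2: d²=16 ≤ ρ²=16; F_rep = 8·(0,-4)/16² = (0.0000,-0.1250)
o3: d²=122 > ρ²=16 → inactive
o4: d²=74 > ρ²=16 → inactive
F = F_att + ΣF_rep = (-3.2500,-0.8750)
p' = p + 1/10·F = (9.6750,-0.0875)

Fx=-3.2500 Fy=-0.8750 x'=9.6750 y'=-0.0875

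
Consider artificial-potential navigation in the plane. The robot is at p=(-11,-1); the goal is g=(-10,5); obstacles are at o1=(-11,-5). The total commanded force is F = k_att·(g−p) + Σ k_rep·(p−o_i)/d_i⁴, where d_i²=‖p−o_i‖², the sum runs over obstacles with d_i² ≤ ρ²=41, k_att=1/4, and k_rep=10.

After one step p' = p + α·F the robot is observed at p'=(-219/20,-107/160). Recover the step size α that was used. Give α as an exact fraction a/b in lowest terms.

F_att = 1/4·(g−p) = 1/4·(1,6) = (0.2500,1.5000)
o1: d²=16 ≤ ρ²=41; F_rep = 10·(0,4)/16² = (0.0000,0.1562)
F = F_att + ΣF_rep = (0.2500,1.6562)
Δp = p'−p = (0.0500,0.3312); α = Δx/Fx = (1/20) / (1/4) = 1/5
check: Δy/Fy = (53/160) / (53/32) = 1/5 ✓

α = 1/5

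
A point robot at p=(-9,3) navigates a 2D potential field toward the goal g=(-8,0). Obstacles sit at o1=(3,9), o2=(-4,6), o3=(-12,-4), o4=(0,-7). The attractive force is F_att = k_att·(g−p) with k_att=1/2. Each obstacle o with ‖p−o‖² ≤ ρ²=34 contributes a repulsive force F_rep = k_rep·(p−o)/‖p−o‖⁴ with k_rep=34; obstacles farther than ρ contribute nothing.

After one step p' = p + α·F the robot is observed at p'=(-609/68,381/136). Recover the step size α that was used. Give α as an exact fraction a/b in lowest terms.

F_att = 1/2·(g−p) = 1/2·(1,-3) = (0.5000,-1.5000)
o1: d²=180 > ρ²=34 → inactive
o2: d²=34 ≤ ρ²=34; F_rep = 34·(-5,-3)/34² = (-0.1471,-0.0882)
o3: d²=58 > ρ²=34 → inactive
o4: d²=181 > ρ²=34 → inactive
F = F_att + ΣF_rep = (0.3529,-1.5882)
Δp = p'−p = (0.0441,-0.1985); α = Δx/Fx = (3/68) / (6/17) = 1/8
check: Δy/Fy = (-27/136) / (-27/17) = 1/8 ✓

α = 1/8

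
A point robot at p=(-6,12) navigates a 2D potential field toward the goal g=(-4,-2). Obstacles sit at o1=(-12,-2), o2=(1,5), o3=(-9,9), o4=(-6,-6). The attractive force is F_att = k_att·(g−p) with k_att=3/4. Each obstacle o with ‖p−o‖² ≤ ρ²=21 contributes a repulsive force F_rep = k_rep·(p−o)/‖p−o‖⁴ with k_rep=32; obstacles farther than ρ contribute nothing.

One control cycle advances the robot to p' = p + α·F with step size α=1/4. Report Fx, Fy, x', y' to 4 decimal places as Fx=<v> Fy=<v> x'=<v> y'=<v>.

F_att = 3/4·(g−p) = 3/4·(2,-14) = (1.5000,-10.5000)
o1: d²=232 > ρ²=21 → inactive
o2: d²=98 > ρ²=21 → inactive
o3: d²=18 ≤ ρ²=21; F_rep = 32·(3,3)/18² = (0.2963,0.2963)
o4: d²=324 > ρ²=21 → inactive
F = F_att + ΣF_rep = (1.7963,-10.2037)
p' = p + 1/4·F = (-5.5509,9.4491)

Fx=1.7963 Fy=-10.2037 x'=-5.5509 y'=9.4491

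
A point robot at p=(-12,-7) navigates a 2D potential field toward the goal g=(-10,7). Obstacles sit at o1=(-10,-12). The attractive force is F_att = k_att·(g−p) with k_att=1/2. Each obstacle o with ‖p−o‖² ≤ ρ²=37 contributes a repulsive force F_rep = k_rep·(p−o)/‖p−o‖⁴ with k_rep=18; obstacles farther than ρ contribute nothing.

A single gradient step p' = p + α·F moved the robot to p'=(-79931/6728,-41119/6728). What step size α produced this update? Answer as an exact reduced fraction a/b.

α = 1/8

F_att = 1/2·(g−p) = 1/2·(2,14) = (1.0000,7.0000)
o1: d²=29 ≤ ρ²=37; F_rep = 18·(-2,5)/29² = (-0.0428,0.1070)
F = F_att + ΣF_rep = (0.9572,7.1070)
Δp = p'−p = (0.1196,0.8884); α = Δx/Fx = (805/6728) / (805/841) = 1/8
check: Δy/Fy = (5977/6728) / (5977/841) = 1/8 ✓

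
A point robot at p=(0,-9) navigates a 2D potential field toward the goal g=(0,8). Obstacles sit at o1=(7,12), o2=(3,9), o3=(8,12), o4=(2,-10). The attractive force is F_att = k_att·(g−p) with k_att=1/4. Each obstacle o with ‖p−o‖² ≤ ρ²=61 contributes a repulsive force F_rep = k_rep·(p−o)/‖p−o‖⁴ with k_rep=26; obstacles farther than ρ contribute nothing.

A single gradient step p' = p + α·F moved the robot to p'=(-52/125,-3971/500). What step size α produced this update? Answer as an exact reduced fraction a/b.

F_att = 1/4·(g−p) = 1/4·(0,17) = (0.0000,4.2500)
o1: d²=490 > ρ²=61 → inactive
o2: d²=333 > ρ²=61 → inactive
o3: d²=505 > ρ²=61 → inactive
o4: d²=5 ≤ ρ²=61; F_rep = 26·(-2,1)/5² = (-2.0800,1.0400)
F = F_att + ΣF_rep = (-2.0800,5.2900)
Δp = p'−p = (-0.4160,1.0580); α = Δx/Fx = (-52/125) / (-52/25) = 1/5
check: Δy/Fy = (529/500) / (529/100) = 1/5 ✓

α = 1/5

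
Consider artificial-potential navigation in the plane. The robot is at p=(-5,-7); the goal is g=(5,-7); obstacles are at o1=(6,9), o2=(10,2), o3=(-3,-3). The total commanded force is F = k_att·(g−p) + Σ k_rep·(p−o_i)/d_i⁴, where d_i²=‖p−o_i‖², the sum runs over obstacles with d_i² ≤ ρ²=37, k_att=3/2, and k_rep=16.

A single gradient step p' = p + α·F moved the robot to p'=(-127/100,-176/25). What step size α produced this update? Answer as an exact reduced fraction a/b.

α = 1/4

F_att = 3/2·(g−p) = 3/2·(10,0) = (15.0000,0.0000)
o1: d²=377 > ρ²=37 → inactive
o2: d²=306 > ρ²=37 → inactive
o3: d²=20 ≤ ρ²=37; F_rep = 16·(-2,-4)/20² = (-0.0800,-0.1600)
F = F_att + ΣF_rep = (14.9200,-0.1600)
Δp = p'−p = (3.7300,-0.0400); α = Δx/Fx = (373/100) / (373/25) = 1/4
check: Δy/Fy = (-1/25) / (-4/25) = 1/4 ✓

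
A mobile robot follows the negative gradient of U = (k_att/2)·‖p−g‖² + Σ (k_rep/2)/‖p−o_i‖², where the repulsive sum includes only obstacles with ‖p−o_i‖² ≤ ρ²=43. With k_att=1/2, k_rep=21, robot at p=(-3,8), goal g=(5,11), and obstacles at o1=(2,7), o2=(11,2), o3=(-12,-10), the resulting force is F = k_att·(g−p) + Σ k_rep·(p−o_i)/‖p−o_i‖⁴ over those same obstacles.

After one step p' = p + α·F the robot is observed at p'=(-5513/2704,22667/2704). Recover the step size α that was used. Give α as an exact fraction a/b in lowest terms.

α = 1/4

F_att = 1/2·(g−p) = 1/2·(8,3) = (4.0000,1.5000)
o1: d²=26 ≤ ρ²=43; F_rep = 21·(-5,1)/26² = (-0.1553,0.0311)
o2: d²=232 > ρ²=43 → inactive
o3: d²=405 > ρ²=43 → inactive
F = F_att + ΣF_rep = (3.8447,1.5311)
Δp = p'−p = (0.9612,0.3828); α = Δx/Fx = (2599/2704) / (2599/676) = 1/4
check: Δy/Fy = (1035/2704) / (1035/676) = 1/4 ✓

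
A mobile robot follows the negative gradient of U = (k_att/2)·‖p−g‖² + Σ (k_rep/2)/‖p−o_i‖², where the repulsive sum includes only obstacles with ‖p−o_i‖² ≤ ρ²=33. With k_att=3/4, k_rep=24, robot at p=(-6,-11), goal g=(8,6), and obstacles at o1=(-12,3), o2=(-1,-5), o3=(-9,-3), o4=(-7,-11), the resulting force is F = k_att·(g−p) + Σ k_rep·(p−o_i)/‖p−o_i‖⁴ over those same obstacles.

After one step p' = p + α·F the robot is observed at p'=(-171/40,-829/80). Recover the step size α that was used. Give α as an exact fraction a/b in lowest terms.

α = 1/20

F_att = 3/4·(g−p) = 3/4·(14,17) = (10.5000,12.7500)
o1: d²=232 > ρ²=33 → inactive
o2: d²=61 > ρ²=33 → inactive
o3: d²=73 > ρ²=33 → inactive
o4: d²=1 ≤ ρ²=33; F_rep = 24·(1,0)/1² = (24.0000,0.0000)
F = F_att + ΣF_rep = (34.5000,12.7500)
Δp = p'−p = (1.7250,0.6375); α = Δx/Fx = (69/40) / (69/2) = 1/20
check: Δy/Fy = (51/80) / (51/4) = 1/20 ✓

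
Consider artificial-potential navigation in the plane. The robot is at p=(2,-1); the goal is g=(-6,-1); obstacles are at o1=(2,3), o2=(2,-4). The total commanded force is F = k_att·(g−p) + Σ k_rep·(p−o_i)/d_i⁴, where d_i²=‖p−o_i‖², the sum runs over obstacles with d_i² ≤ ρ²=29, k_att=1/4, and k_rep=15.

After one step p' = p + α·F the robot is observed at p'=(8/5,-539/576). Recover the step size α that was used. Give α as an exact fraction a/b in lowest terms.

F_att = 1/4·(g−p) = 1/4·(-8,0) = (-2.0000,0.0000)
o1: d²=16 ≤ ρ²=29; F_rep = 15·(0,-4)/16² = (0.0000,-0.2344)
o2: d²=9 ≤ ρ²=29; F_rep = 15·(0,3)/9² = (0.0000,0.5556)
F = F_att + ΣF_rep = (-2.0000,0.3212)
Δp = p'−p = (-0.4000,0.0642); α = Δx/Fx = (-2/5) / (-2) = 1/5
check: Δy/Fy = (37/576) / (185/576) = 1/5 ✓

α = 1/5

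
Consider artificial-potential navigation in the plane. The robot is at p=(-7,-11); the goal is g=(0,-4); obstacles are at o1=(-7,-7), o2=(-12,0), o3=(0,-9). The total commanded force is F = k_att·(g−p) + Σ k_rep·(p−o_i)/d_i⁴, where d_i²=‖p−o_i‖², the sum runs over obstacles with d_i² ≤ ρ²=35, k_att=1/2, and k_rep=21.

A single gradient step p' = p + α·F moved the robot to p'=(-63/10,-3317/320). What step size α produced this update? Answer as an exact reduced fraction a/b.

α = 1/5

F_att = 1/2·(g−p) = 1/2·(7,7) = (3.5000,3.5000)
o1: d²=16 ≤ ρ²=35; F_rep = 21·(0,-4)/16² = (0.0000,-0.3281)
o2: d²=146 > ρ²=35 → inactive
o3: d²=53 > ρ²=35 → inactive
F = F_att + ΣF_rep = (3.5000,3.1719)
Δp = p'−p = (0.7000,0.6344); α = Δx/Fx = (7/10) / (7/2) = 1/5
check: Δy/Fy = (203/320) / (203/64) = 1/5 ✓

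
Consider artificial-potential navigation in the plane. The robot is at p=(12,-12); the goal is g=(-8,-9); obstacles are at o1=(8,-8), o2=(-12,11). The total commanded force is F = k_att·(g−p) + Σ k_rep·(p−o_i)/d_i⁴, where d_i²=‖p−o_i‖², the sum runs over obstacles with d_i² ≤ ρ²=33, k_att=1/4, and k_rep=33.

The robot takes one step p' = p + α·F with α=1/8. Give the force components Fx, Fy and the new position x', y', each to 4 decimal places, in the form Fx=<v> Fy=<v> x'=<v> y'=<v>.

Fx=-4.8711 Fy=0.6211 x'=11.3911 y'=-11.9224

F_att = 1/4·(g−p) = 1/4·(-20,3) = (-5.0000,0.7500)
o1: d²=32 ≤ ρ²=33; F_rep = 33·(4,-4)/32² = (0.1289,-0.1289)
o2: d²=1105 > ρ²=33 → inactive
F = F_att + ΣF_rep = (-4.8711,0.6211)
p' = p + 1/8·F = (11.3911,-11.9224)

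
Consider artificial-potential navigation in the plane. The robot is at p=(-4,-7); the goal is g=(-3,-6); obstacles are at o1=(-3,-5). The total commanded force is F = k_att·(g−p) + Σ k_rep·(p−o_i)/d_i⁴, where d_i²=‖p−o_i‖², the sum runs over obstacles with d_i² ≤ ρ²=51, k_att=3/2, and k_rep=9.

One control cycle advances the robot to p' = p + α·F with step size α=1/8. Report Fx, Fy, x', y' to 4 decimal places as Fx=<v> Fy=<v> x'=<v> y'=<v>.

F_att = 3/2·(g−p) = 3/2·(1,1) = (1.5000,1.5000)
o1: d²=5 ≤ ρ²=51; F_rep = 9·(-1,-2)/5² = (-0.3600,-0.7200)
F = F_att + ΣF_rep = (1.1400,0.7800)
p' = p + 1/8·F = (-3.8575,-6.9025)

Fx=1.1400 Fy=0.7800 x'=-3.8575 y'=-6.9025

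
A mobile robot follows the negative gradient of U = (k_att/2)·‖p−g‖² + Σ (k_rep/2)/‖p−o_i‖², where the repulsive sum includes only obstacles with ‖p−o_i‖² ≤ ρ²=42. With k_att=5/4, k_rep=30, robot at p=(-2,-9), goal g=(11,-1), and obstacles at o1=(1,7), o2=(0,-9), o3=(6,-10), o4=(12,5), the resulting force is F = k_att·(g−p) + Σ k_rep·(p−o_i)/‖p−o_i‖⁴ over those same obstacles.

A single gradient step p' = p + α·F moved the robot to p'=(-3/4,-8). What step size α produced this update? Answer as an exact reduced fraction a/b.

F_att = 5/4·(g−p) = 5/4·(13,8) = (16.2500,10.0000)
o1: d²=265 > ρ²=42 → inactive
o2: d²=4 ≤ ρ²=42; F_rep = 30·(-2,0)/4² = (-3.7500,0.0000)
o3: d²=65 > ρ²=42 → inactive
o4: d²=392 > ρ²=42 → inactive
F = F_att + ΣF_rep = (12.5000,10.0000)
Δp = p'−p = (1.2500,1.0000); α = Δx/Fx = (5/4) / (25/2) = 1/10
check: Δy/Fy = (1) / (10) = 1/10 ✓

α = 1/10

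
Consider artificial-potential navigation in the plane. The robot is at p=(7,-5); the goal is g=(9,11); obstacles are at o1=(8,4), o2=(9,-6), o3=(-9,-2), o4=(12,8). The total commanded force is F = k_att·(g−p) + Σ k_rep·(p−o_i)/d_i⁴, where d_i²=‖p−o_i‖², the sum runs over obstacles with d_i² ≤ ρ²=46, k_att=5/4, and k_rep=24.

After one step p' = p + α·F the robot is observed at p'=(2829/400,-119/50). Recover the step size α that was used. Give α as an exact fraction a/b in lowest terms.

α = 1/8

F_att = 5/4·(g−p) = 5/4·(2,16) = (2.5000,20.0000)
o1: d²=82 > ρ²=46 → inactive
o2: d²=5 ≤ ρ²=46; F_rep = 24·(-2,1)/5² = (-1.9200,0.9600)
o3: d²=265 > ρ²=46 → inactive
o4: d²=194 > ρ²=46 → inactive
F = F_att + ΣF_rep = (0.5800,20.9600)
Δp = p'−p = (0.0725,2.6200); α = Δx/Fx = (29/400) / (29/50) = 1/8
check: Δy/Fy = (131/50) / (524/25) = 1/8 ✓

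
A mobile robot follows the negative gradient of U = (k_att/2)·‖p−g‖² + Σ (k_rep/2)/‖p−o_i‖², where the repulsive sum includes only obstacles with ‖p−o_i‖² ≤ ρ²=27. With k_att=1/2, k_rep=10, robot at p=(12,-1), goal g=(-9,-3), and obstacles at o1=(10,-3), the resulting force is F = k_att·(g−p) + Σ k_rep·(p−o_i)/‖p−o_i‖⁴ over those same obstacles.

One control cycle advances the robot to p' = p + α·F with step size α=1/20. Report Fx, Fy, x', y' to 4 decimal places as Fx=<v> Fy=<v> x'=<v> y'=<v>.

Fx=-10.1875 Fy=-0.6875 x'=11.4906 y'=-1.0344

F_att = 1/2·(g−p) = 1/2·(-21,-2) = (-10.5000,-1.0000)
o1: d²=8 ≤ ρ²=27; F_rep = 10·(2,2)/8² = (0.3125,0.3125)
F = F_att + ΣF_rep = (-10.1875,-0.6875)
p' = p + 1/20·F = (11.4906,-1.0344)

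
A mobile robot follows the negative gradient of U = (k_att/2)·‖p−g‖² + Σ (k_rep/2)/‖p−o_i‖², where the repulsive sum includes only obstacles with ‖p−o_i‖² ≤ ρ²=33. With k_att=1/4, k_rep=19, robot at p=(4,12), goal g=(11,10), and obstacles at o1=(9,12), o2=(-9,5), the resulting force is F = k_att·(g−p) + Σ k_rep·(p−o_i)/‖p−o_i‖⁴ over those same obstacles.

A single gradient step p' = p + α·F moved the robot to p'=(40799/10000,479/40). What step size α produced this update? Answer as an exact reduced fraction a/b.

α = 1/20

F_att = 1/4·(g−p) = 1/4·(7,-2) = (1.7500,-0.5000)
o1: d²=25 ≤ ρ²=33; F_rep = 19·(-5,0)/25² = (-0.1520,0.0000)
o2: d²=218 > ρ²=33 → inactive
F = F_att + ΣF_rep = (1.5980,-0.5000)
Δp = p'−p = (0.0799,-0.0250); α = Δx/Fx = (799/10000) / (799/500) = 1/20
check: Δy/Fy = (-1/40) / (-1/2) = 1/20 ✓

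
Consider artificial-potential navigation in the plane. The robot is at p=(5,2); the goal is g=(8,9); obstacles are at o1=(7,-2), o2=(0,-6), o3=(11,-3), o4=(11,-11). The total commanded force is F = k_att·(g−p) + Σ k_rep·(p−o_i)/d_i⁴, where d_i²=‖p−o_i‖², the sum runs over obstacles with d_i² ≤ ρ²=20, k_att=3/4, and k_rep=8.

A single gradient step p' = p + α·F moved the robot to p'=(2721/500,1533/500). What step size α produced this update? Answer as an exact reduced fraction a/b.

α = 1/5

F_att = 3/4·(g−p) = 3/4·(3,7) = (2.2500,5.2500)
o1: d²=20 ≤ ρ²=20; F_rep = 8·(-2,4)/20² = (-0.0400,0.0800)
o2: d²=89 > ρ²=20 → inactive
o3: d²=61 > ρ²=20 → inactive
o4: d²=205 > ρ²=20 → inactive
F = F_att + ΣF_rep = (2.2100,5.3300)
Δp = p'−p = (0.4420,1.0660); α = Δx/Fx = (221/500) / (221/100) = 1/5
check: Δy/Fy = (533/500) / (533/100) = 1/5 ✓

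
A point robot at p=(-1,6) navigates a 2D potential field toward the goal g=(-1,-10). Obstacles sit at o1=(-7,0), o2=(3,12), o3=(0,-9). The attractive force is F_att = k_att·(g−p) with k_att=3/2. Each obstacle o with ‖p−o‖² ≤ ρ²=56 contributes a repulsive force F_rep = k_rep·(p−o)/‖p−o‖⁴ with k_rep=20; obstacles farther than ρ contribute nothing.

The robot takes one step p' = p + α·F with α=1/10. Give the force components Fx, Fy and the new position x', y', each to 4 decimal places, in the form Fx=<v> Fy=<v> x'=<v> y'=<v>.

Fx=-0.0296 Fy=-24.0444 x'=-1.0030 y'=3.5956

F_att = 3/2·(g−p) = 3/2·(0,-16) = (0.0000,-24.0000)
o1: d²=72 > ρ²=56 → inactive
o2: d²=52 ≤ ρ²=56; F_rep = 20·(-4,-6)/52² = (-0.0296,-0.0444)
o3: d²=226 > ρ²=56 → inactive
F = F_att + ΣF_rep = (-0.0296,-24.0444)
p' = p + 1/10·F = (-1.0030,3.5956)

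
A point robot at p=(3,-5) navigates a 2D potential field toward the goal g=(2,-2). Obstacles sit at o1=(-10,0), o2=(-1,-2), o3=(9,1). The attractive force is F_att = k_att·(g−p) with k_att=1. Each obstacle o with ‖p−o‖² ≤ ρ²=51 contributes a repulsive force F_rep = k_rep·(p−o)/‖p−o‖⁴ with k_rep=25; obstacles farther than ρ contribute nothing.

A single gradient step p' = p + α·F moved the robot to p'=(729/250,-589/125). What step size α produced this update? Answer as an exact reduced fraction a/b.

α = 1/10

F_att = 1·(g−p) = 1·(-1,3) = (-1.0000,3.0000)
o1: d²=194 > ρ²=51 → inactive
o2: d²=25 ≤ ρ²=51; F_rep = 25·(4,-3)/25² = (0.1600,-0.1200)
o3: d²=72 > ρ²=51 → inactive
F = F_att + ΣF_rep = (-0.8400,2.8800)
Δp = p'−p = (-0.0840,0.2880); α = Δx/Fx = (-21/250) / (-21/25) = 1/10
check: Δy/Fy = (36/125) / (72/25) = 1/10 ✓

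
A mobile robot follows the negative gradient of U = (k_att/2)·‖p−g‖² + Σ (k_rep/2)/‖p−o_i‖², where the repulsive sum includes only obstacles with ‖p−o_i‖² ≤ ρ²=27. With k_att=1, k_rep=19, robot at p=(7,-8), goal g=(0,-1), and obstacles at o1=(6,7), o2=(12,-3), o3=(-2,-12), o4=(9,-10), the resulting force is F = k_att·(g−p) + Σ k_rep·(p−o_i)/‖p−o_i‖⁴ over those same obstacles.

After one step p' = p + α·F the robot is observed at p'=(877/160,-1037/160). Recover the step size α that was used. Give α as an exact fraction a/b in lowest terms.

F_att = 1·(g−p) = 1·(-7,7) = (-7.0000,7.0000)
o1: d²=226 > ρ²=27 → inactive
o2: d²=50 > ρ²=27 → inactive
o3: d²=97 > ρ²=27 → inactive
o4: d²=8 ≤ ρ²=27; F_rep = 19·(-2,2)/8² = (-0.5938,0.5938)
F = F_att + ΣF_rep = (-7.5938,7.5938)
Δp = p'−p = (-1.5188,1.5188); α = Δx/Fx = (-243/160) / (-243/32) = 1/5
check: Δy/Fy = (243/160) / (243/32) = 1/5 ✓

α = 1/5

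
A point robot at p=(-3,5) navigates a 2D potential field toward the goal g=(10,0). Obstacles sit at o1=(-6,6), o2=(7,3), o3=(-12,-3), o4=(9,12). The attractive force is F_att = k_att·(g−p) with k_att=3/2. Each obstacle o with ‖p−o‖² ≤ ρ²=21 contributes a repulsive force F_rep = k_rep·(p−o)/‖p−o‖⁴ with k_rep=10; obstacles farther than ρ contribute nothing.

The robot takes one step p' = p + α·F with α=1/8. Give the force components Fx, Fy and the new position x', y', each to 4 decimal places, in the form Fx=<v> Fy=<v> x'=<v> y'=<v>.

F_att = 3/2·(g−p) = 3/2·(13,-5) = (19.5000,-7.5000)
o1: d²=10 ≤ ρ²=21; F_rep = 10·(3,-1)/10² = (0.3000,-0.1000)
o2: d²=104 > ρ²=21 → inactive
o3: d²=145 > ρ²=21 → inactive
o4: d²=193 > ρ²=21 → inactive
F = F_att + ΣF_rep = (19.8000,-7.6000)
p' = p + 1/8·F = (-0.5250,4.0500)

Fx=19.8000 Fy=-7.6000 x'=-0.5250 y'=4.0500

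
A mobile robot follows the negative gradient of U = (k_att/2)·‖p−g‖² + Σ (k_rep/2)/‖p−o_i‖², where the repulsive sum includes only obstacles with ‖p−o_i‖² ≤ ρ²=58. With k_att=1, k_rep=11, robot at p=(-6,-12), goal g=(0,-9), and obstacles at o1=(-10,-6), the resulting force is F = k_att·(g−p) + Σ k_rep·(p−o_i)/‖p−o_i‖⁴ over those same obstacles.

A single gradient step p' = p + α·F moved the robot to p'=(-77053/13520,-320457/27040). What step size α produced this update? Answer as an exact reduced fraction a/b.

α = 1/20

F_att = 1·(g−p) = 1·(6,3) = (6.0000,3.0000)
o1: d²=52 ≤ ρ²=58; F_rep = 11·(4,-6)/52² = (0.0163,-0.0244)
F = F_att + ΣF_rep = (6.0163,2.9756)
Δp = p'−p = (0.3008,0.1488); α = Δx/Fx = (4067/13520) / (4067/676) = 1/20
check: Δy/Fy = (4023/27040) / (4023/1352) = 1/20 ✓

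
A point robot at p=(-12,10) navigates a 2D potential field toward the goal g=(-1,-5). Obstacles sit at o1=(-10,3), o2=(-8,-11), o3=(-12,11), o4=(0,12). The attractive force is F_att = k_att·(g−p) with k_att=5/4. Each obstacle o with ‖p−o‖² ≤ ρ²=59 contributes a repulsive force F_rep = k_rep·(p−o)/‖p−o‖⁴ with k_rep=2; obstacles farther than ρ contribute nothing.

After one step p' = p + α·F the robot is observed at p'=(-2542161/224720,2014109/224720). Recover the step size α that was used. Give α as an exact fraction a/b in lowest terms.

F_att = 5/4·(g−p) = 5/4·(11,-15) = (13.7500,-18.7500)
o1: d²=53 ≤ ρ²=59; F_rep = 2·(-2,7)/53² = (-0.0014,0.0050)
o2: d²=457 > ρ²=59 → inactive
o3: d²=1 ≤ ρ²=59; F_rep = 2·(0,-1)/1² = (0.0000,-2.0000)
o4: d²=148 > ρ²=59 → inactive
F = F_att + ΣF_rep = (13.7486,-20.7450)
Δp = p'−p = (0.6874,-1.0373); α = Δx/Fx = (154479/224720) / (154479/11236) = 1/20
check: Δy/Fy = (-233091/224720) / (-233091/11236) = 1/20 ✓

α = 1/20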